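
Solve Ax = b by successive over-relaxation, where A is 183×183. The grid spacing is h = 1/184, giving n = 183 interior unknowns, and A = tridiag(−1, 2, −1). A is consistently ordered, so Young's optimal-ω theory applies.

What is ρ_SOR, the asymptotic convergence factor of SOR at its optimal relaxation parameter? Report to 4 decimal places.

½·tridiag(1,0,1) at n=183: λ_k = cos(kπ/184); max |λ| at k=1 ⇒ ρ_J = cos(π/184) ≈ 0.9999.
1 − cos²(π/184) = sin²(π/184) ⇒ √(1−ρ_J²) = sin(π/184) = 0.01707.
ω* = 2 / (1 + 0.01707) = 2 / 1.01707 ≈ 1.9664.
ρ(B_{ω*}) = ω*−1 = 0.9664

ρ_SOR = 0.9664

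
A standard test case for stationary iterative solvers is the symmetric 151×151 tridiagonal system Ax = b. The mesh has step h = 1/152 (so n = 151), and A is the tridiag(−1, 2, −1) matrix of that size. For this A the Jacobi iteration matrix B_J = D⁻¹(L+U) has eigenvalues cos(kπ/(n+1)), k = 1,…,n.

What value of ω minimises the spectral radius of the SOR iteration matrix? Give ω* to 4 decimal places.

With n=151, ρ(Jacobi) = cos(π/152) = 0.9998.
root = sin(π/152) = 0.02067  (since 1−cos² = sin²).
Young: ω* = 2/(1+√(1−ρ_J²)) = 2/(1+0.02067) = 2/1.02067 = 1.9595.
and ρ(B_{ω*}) = 1.9595 − 1 = 0.9595.

ω* = 1.9595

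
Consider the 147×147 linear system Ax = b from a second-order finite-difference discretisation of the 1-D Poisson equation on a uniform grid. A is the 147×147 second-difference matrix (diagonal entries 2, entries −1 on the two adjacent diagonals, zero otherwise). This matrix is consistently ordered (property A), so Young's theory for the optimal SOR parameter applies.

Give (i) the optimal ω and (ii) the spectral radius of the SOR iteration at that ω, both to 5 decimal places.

ω* = 1.95843, ρ_SOR = 0.95843

B_J for the 147×147 system has eigenvalues cos(kπ/148); ρ_J = cos(π/148) = 0.99977.
√(1−ρ_J²) simplifies to sin(π/148) = 0.021225.
So ω* = 2/1.021225 = 1.95843 (Young).
At ω = 1.95843 every |λ(B_ω)| = ω−1, so ρ_SOR = 0.95843.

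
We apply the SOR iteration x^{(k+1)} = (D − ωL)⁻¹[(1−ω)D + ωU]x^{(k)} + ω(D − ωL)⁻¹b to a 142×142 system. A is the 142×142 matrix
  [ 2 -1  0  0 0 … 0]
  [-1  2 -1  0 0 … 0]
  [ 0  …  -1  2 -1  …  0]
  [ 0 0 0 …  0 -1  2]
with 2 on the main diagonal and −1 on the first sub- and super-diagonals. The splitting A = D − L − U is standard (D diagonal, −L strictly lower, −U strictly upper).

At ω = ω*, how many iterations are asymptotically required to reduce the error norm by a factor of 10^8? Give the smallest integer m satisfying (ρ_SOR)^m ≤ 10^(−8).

½·tridiag(1,0,1) at n=142: λ_k = cos(kπ/143); max |λ| at k=1 ⇒ ρ_J = cos(π/143) ≈ 0.9997587.
√(1 − cos²(π/143)) = sin(π/143) ≈ 0.0219674.
Then 2/(1+√(1−ρ_J²)) = 2/(1+0.0219674); ω* = 2/1.0219674 = 1.9570096.
At ω = 1.9570096 every |λ(B_ω)| = ω−1, so ρ_SOR = 0.9570096.
Need (0.9570096)^m ≤ 10^(−8): m ≥ 8·ln10/|ln 0.9570096| = 18.4207/0.0439419 = 419.206 ⇒ m = 420.

m = 420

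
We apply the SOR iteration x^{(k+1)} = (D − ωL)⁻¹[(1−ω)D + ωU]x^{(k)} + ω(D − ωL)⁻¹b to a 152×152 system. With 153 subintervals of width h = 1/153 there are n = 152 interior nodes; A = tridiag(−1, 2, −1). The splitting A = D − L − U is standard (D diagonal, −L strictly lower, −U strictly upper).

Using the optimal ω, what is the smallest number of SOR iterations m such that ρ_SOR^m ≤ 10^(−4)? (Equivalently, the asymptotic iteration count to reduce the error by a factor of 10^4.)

n=152: λ(B_J) = 1 − λ(A)/2 = cos(kπ/153); k=1 gives ρ_J = 0.9997892.
√(1−ρ_J²) = |sin(π/153)| = 0.0205318
So ω* = 2/1.0205318 = 1.9597625 (Young).
At ω = 1.9597625 every |λ(B_ω)| = ω−1, so ρ_SOR = 0.9597625.
For 4 digits: m = 4·ln10 / (−ln 0.9597625) = 9.21034/0.0410694 = 224.263; round up → m = 225.

m = 225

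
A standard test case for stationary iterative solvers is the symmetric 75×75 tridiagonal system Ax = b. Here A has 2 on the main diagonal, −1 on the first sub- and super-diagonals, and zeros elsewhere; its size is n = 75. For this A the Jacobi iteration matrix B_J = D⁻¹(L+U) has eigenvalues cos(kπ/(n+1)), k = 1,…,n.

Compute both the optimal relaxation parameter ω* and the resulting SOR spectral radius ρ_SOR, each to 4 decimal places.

[ρ_J] n=75: ρ(B_J) = cos(π/(n+1)) = cos(π/76) = 0.9991.
√(1−ρ_J²) = |sin(π/76)| = 0.04132
ω* = 2/(1+0.04132) = 1.9206
Hence ρ(B_{ω*}) = 1.9206 − 1 = 0.9206.

ω* = 1.9206, ρ_SOR = 0.9206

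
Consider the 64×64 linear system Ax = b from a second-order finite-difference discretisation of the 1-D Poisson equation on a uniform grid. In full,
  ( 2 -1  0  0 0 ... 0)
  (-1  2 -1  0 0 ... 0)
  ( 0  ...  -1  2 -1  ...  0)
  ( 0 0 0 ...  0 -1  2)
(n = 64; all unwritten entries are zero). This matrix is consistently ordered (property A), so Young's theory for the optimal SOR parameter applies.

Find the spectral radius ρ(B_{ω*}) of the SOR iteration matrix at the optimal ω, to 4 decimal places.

With n=64, ρ(Jacobi) = cos(π/65) = 0.9988.
1 − cos²(π/65) = sin²(π/65) ⇒ √(1−ρ_J²) = sin(π/65) = 0.04831.
ω* = 2/(1+0.04831) = 1.9078
ρ(B_{ω*}) = ω*−1 = 0.9078

ρ_SOR = 0.9078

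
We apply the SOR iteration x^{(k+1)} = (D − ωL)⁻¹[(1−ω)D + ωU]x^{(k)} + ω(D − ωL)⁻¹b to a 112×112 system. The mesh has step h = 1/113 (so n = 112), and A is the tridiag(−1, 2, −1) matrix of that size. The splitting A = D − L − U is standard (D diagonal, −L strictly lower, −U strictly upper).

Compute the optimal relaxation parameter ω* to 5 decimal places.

n=112: λ(B_J) = 1 − λ(A)/2 = cos(kπ/113); k=1 gives ρ_J = 0.99961.
√(1−ρ_J²) simplifies to sin(π/113) = 0.027798.
ω* = 2/(1+0.027798) = 1.94591
Hence ρ(B_{ω*}) = 1.94591 − 1 = 0.94591.

ω* = 1.94591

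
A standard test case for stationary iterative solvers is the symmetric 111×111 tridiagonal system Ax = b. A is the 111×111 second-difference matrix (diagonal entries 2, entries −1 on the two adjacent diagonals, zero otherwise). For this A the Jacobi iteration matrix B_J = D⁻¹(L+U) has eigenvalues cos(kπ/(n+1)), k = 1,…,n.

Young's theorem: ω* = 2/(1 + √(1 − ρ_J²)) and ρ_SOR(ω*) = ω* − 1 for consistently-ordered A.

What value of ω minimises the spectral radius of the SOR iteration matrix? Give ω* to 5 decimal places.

[ρ_J] n=111: ρ(B_J) = cos(π/(n+1)) = cos(π/112) = 0.99961.
root = sin(π/112) = 0.028046  (since 1−cos² = sin²).
[ω*] 2 ÷ (1 + 0.028046) = 2 ÷ 1.028046 = 1.94544.
At ω = 1.94544 every |λ(B_ω)| = ω−1, so ρ_SOR = 0.94544.

ω* = 1.94544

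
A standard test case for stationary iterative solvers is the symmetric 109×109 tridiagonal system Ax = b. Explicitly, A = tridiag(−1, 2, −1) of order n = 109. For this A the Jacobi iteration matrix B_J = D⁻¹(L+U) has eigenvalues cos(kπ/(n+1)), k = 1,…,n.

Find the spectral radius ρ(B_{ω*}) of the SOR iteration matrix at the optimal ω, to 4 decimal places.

B_J for the 109×109 system has eigenvalues cos(kπ/110); ρ_J = cos(π/110) = 0.9996.
√(1−ρ_J²) simplifies to sin(π/110) = 0.02856.
ω* = 2/(1 + 0.02856) = 2/1.02856 = 1.9445.
ρ(B_{ω*}) = ω*−1 = 0.9445

ρ_SOR = 0.9445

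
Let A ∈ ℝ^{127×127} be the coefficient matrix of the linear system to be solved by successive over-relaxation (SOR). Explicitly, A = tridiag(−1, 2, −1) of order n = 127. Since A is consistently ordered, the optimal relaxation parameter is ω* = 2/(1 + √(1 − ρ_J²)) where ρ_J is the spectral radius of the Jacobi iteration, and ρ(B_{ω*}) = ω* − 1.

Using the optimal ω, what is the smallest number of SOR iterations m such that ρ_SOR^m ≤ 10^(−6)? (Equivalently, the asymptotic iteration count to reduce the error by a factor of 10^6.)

ρ_J = max_k |cos(kπ/128)| = cos(π/128) = 0.9996988
√(1−ρ_J²) = |sin(π/128)| = 0.0245412
Then 2/(1+√(1−ρ_J²)) = 2/(1+0.0245412); ω* = 2/1.0245412 = 1.9520933.
ρ_SOR = ω* − 1 = 1.9520933 − 1 = 0.9520933.
(0.9520933)^m ≤ 10^{−6}  ⇒  m·ln(0.9520933) ≤ −6·ln10  ⇒  m ≥ 281.419  ⇒  m = 282

m = 282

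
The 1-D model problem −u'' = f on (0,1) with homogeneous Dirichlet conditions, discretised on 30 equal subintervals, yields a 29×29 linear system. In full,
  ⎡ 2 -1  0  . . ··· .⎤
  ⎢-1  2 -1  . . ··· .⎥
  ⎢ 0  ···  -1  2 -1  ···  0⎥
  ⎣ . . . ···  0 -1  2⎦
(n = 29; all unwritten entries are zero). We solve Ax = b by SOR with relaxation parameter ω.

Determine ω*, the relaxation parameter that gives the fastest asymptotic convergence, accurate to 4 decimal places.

ω* = 1.8107

With n=29, ρ(Jacobi) = cos(π/30) = 0.9945.
root = sin(π/30) = 0.10453  (since 1−cos² = sin²).
So ω* = 2/1.10453 = 1.8107 (Young).
At ω = 1.8107 every |λ(B_ω)| = ω−1, so ρ_SOR = 0.8107.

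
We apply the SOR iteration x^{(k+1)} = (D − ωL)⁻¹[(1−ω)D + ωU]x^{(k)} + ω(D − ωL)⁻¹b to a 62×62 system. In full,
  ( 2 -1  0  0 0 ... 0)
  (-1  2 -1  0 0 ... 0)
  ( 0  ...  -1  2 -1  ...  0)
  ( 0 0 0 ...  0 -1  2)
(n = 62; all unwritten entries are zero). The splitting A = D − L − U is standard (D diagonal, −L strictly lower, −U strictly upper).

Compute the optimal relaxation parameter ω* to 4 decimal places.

B_J for the 62×62 system has eigenvalues cos(kπ/63); ρ_J = cos(π/63) = 0.9988.
1 − cos²(π/63) = sin²(π/63) ⇒ √(1−ρ_J²) = sin(π/63) = 0.04985.
ω* = 2/(1+0.04985) = 1.9050
At ω = 1.9050 every |λ(B_ω)| = ω−1, so ρ_SOR = 0.9050.

ω* = 1.9050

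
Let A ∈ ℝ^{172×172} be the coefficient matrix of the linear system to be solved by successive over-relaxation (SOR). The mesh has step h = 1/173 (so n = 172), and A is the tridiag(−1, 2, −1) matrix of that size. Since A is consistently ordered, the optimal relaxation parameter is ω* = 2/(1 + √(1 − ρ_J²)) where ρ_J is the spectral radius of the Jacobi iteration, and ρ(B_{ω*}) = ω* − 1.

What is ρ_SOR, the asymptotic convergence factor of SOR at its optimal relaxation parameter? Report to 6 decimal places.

B_J for the 172×172 system has eigenvalues cos(kπ/173); ρ_J = cos(π/173) = 0.999835.
√(1 − cos²(π/173)) = sin(π/173) ≈ 0.0181585.
So ω* = 2/1.0181585 = 1.964331 (Young).
ρ_SOR = ω* − 1 ≈ 0.964331.

ρ_SOR = 0.964331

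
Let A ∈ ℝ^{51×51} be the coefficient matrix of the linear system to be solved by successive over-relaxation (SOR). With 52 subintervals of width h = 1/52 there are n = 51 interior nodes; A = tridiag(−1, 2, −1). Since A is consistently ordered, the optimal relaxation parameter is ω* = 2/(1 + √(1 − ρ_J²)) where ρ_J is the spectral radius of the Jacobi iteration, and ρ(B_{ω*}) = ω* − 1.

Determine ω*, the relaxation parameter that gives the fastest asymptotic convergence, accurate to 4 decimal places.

ω* = 1.8861

½·tridiag(1,0,1) at n=51: λ_k = cos(kπ/52); max |λ| at k=1 ⇒ ρ_J = cos(π/52) ≈ 0.9982.
root = sin(π/52) = 0.06038  (since 1−cos² = sin²).
Young: ω* = 2/(1+√(1−ρ_J²)) = 2/(1+0.06038) = 2/1.06038 = 1.8861.
At ω = 1.8861 every |λ(B_ω)| = ω−1, so ρ_SOR = 0.8861.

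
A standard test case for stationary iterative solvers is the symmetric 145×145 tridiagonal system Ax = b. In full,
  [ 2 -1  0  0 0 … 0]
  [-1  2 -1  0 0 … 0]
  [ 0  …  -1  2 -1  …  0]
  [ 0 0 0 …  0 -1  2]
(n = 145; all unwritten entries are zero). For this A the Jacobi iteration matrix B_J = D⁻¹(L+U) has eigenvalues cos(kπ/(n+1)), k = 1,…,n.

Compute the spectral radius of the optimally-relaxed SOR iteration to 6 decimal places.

½·tridiag(1,0,1) at n=145: λ_k = cos(kπ/146); max |λ| at k=1 ⇒ ρ_J = cos(π/146) ≈ 0.999769.
√(1−ρ_J²) = |sin(π/146)| = 0.0215161
ω* = 2/(1+0.0215161) = 1.957874
ρ_SOR = ω* − 1 ≈ 0.957874.

ρ_SOR = 0.957874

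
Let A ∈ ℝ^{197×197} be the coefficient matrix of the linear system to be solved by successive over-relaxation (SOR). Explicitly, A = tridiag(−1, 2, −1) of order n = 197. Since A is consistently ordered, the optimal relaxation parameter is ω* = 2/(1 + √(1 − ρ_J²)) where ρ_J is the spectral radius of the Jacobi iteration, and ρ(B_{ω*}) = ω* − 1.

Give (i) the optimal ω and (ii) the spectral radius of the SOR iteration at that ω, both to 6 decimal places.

ω* = 1.968764, ρ_SOR = 0.968764

[ρ_J] n=197: ρ(B_J) = cos(π/(n+1)) = cos(π/198) = 0.999874.
√(1 − cos²(π/198)) = sin(π/198) ≈ 0.0158660.
So ω* = 2/1.0158660 = 1.968764 (Young).
ρ_SOR = ω* − 1 = 1.968764 − 1 = 0.968764.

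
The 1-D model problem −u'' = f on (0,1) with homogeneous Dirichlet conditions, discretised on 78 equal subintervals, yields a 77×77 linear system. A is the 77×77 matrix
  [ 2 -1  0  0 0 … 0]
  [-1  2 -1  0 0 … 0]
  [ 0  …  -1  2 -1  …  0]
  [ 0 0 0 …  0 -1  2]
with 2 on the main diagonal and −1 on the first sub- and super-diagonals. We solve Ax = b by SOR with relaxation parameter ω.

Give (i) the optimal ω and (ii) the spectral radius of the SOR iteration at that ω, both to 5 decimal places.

With n=77, ρ(Jacobi) = cos(π/78) = 0.99919.
√(1−ρ_J²) = |sin(π/78)| = 0.040266
ω* = 2/(1 + 0.040266) = 2/1.040266 = 1.92259.
ρ(B_{ω*}) = ω*−1 = 0.92259

ω* = 1.92259, ρ_SOR = 0.92259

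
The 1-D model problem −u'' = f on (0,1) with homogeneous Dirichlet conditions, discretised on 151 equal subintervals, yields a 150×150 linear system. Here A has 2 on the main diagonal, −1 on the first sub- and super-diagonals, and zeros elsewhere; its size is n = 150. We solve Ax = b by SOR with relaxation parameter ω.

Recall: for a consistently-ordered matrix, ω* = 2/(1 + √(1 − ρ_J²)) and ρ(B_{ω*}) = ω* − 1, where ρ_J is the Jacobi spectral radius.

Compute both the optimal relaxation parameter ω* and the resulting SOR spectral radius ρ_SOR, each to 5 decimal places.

ω* = 1.95924, ρ_SOR = 0.95924

n=150: λ(B_J) = 1 − λ(A)/2 = cos(kπ/151); k=1 gives ρ_J = 0.99978.
√(1−ρ_J²) = |sin(π/151)| = 0.020804
Then 2/(1+√(1−ρ_J²)) = 2/(1+0.020804); ω* = 2/1.020804 = 1.95924.
Hence ρ(B_{ω*}) = 1.95924 − 1 = 0.95924.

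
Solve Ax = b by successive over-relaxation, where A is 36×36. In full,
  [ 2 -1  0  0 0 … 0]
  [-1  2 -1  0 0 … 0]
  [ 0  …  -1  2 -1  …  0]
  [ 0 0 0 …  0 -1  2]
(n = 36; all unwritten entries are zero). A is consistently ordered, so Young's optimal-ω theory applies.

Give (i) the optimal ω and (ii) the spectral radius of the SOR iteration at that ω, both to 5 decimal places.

ω* = 1.84365, ρ_SOR = 0.84365

B_J for the 36×36 system has eigenvalues cos(kπ/37); ρ_J = cos(π/37) = 0.99640.
1 − cos²(π/37) = sin²(π/37) ⇒ √(1−ρ_J²) = sin(π/37) = 0.084806.
ω* = 2 / (1 + 0.084806) = 2 / 1.084806 ≈ 1.84365.
ρ_SOR = ω* − 1 = 1.84365 − 1 = 0.84365.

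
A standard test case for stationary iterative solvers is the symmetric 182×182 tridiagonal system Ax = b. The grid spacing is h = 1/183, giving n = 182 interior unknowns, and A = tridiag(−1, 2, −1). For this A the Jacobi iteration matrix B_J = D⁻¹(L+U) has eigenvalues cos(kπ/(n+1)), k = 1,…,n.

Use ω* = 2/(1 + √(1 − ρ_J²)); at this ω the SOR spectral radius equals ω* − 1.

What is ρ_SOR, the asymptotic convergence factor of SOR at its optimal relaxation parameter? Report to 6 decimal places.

n=182: λ(B_J) = 1 − λ(A)/2 = cos(kπ/183); k=1 gives ρ_J = 0.999853.
1 − cos²(π/183) = sin²(π/183) ⇒ √(1−ρ_J²) = sin(π/183) = 0.0171663.
ω* = 2 / (1 + 0.0171663) = 2 / 1.0171663 ≈ 1.966247.
ρ_SOR = ω* − 1 = 1.966247 − 1 = 0.966247.

ρ_SOR = 0.966247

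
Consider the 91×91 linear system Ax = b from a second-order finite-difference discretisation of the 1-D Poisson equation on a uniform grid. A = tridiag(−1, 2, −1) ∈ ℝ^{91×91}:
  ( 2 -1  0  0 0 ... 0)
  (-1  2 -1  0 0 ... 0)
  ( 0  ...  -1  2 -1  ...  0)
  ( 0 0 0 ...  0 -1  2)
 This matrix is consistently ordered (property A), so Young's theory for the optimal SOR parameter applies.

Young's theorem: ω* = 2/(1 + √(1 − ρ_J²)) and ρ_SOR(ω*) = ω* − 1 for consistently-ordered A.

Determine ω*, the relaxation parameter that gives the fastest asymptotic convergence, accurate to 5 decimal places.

ω* = 1.93397

B_J for the 91×91 system has eigenvalues cos(kπ/92); ρ_J = cos(π/92) = 0.99942.
√(1−ρ_J²) = |sin(π/92)| = 0.034141
ω* = 2 / (1 + 0.034141) = 2 / 1.034141 ≈ 1.93397.
and ρ(B_{ω*}) = 1.93397 − 1 = 0.93397.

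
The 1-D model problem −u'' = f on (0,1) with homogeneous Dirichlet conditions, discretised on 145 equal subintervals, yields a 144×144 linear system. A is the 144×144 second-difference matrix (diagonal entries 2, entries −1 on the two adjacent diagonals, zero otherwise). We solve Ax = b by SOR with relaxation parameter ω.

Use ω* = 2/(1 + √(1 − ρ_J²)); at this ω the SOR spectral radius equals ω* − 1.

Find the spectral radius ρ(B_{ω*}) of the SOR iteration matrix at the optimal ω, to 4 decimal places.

½·tridiag(1,0,1) at n=144: λ_k = cos(kπ/145); max |λ| at k=1 ⇒ ρ_J = cos(π/145) ≈ 0.9998.
root = sin(π/145) = 0.02166  (since 1−cos² = sin²).
[ω*] 2 ÷ (1 + 0.02166) = 2 ÷ 1.02166 = 1.9576.
ρ(B_{ω*}) = ω*−1 = 0.9576

ρ_SOR = 0.9576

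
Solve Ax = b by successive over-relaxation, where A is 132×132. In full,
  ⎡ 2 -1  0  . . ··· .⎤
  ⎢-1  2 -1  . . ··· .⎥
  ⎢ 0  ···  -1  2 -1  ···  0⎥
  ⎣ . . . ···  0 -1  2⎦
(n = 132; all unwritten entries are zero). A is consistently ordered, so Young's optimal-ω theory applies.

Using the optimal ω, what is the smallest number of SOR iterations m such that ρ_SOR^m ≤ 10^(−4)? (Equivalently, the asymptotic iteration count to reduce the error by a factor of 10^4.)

With n=132, ρ(Jacobi) = cos(π/133) = 0.9997210.
√(1−ρ_J²) simplifies to sin(π/133) = 0.0236188.
ω* = 2/(1 + 0.0236188) = 2/1.0236188 = 1.9538524.
ρ(B_{ω*}) = ω*−1 = 0.9538524
(0.9538524)^m ≤ 10^{−4}  ⇒  m·ln(0.9538524) ≤ −4·ln10  ⇒  m ≥ 194.943  ⇒  m = 195

m = 195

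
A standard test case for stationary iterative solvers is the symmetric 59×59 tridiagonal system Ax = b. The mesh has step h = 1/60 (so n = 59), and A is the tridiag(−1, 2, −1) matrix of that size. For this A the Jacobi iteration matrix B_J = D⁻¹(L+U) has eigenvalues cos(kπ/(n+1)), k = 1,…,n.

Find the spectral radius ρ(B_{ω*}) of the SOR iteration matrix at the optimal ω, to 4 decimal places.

ρ_SOR = 0.9005

With n=59, ρ(Jacobi) = cos(π/60) = 0.9986.
√(1 − cos²(π/60)) = sin(π/60) ≈ 0.05234.
ω* = 2/(1 + 0.05234) = 2/1.05234 = 1.9005.
and ρ(B_{ω*}) = 1.9005 − 1 = 0.9005.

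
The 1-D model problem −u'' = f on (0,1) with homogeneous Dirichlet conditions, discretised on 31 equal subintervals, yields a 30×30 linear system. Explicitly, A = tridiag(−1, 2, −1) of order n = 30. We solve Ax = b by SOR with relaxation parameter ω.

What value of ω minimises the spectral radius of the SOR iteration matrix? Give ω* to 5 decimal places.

ω* = 1.81625

With n=30, ρ(Jacobi) = cos(π/31) = 0.99487.
1 − cos²(π/31) = sin²(π/31) ⇒ √(1−ρ_J²) = sin(π/31) = 0.101168.
Then 2/(1+√(1−ρ_J²)) = 2/(1+0.101168); ω* = 2/1.101168 = 1.81625.
ρ_SOR = ω* − 1 = 1.81625 − 1 = 0.81625.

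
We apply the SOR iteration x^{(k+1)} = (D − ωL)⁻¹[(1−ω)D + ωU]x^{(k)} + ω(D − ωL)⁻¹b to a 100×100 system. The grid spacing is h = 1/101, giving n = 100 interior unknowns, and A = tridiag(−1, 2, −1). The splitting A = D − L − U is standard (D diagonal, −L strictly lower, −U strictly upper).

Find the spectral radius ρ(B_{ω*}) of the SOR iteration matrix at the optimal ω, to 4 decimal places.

n=100: λ(B_J) = 1 − λ(A)/2 = cos(kπ/101); k=1 gives ρ_J = 0.9995.
√(1−ρ_J²) = |sin(π/101)| = 0.03110
ω* = 2 / (1 + 0.03110) = 2 / 1.03110 ≈ 1.9397.
ρ_SOR = ω* − 1 ≈ 0.9397.

ρ_SOR = 0.9397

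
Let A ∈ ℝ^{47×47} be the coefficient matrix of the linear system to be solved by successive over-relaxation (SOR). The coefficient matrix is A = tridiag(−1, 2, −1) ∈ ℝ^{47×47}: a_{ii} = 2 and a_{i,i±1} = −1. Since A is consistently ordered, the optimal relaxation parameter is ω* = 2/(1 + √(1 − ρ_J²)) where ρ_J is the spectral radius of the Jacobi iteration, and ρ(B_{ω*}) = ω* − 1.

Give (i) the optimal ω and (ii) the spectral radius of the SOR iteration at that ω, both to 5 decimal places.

½·tridiag(1,0,1) at n=47: λ_k = cos(kπ/48); max |λ| at k=1 ⇒ ρ_J = cos(π/48) ≈ 0.99786.
√(1−ρ_J²) = |sin(π/48)| = 0.065403
Young: ω* = 2/(1+√(1−ρ_J²)) = 2/(1+0.065403) = 2/1.065403 = 1.87722.
At ω = 1.87722 every |λ(B_ω)| = ω−1, so ρ_SOR = 0.87722.

ω* = 1.87722, ρ_SOR = 0.87722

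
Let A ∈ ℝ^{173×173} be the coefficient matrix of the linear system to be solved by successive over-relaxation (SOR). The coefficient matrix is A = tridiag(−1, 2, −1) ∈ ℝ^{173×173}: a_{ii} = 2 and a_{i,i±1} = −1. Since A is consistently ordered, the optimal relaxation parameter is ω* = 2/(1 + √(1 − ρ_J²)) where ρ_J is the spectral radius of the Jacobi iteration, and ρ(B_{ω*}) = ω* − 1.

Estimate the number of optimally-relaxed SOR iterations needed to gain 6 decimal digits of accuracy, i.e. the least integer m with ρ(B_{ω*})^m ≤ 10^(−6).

spectrum of D⁻¹(L+U) = {cos(kπ/174) : 1≤k≤173}; ρ_J = cos(π/174) = 0.9998370.
√(1−ρ_J²) = |sin(π/174)| = 0.0180541
[ω*] 2 ÷ (1 + 0.0180541) = 2 ÷ 1.0180541 = 1.9645321.
[ρ_SOR] ω* − 1 = 0.9645321.
6·ln10 = 13.8155; −ln(0.9645321) = 0.0361122; m = ⌈13.8155/0.0361122⌉ = ⌈382.572⌉ = 383.

m = 383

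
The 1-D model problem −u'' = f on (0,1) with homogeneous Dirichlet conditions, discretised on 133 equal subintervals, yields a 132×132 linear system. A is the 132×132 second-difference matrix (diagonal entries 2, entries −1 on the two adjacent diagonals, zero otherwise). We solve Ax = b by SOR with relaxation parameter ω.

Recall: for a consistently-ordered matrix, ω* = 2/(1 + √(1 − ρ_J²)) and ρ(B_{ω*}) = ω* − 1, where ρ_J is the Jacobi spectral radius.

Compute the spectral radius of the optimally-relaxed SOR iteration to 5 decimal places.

[ρ_J] n=132: ρ(B_J) = cos(π/(n+1)) = cos(π/133) = 0.99972.
√(1−ρ_J²) = |sin(π/133)| = 0.023619
So ω* = 2/1.023619 = 1.95385 (Young).
ρ(B_{ω*}) = ω*−1 = 0.95385

ρ_SOR = 0.95385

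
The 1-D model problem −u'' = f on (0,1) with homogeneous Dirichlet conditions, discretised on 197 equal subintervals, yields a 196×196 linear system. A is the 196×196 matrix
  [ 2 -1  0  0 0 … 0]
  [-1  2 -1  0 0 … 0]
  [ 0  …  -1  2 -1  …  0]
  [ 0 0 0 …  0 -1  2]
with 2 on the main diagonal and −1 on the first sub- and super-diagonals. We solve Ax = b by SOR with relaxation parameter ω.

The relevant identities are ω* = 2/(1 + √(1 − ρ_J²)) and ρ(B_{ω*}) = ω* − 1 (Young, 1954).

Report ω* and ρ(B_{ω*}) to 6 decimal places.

With n=196, ρ(Jacobi) = cos(π/197) = 0.999873.
√(1−ρ_J²) = |sin(π/197)| = 0.0159465
So ω* = 2/1.0159465 = 1.968608 (Young).
and ρ(B_{ω*}) = 1.968608 − 1 = 0.968608.

ω* = 1.968608, ρ_SOR = 0.968608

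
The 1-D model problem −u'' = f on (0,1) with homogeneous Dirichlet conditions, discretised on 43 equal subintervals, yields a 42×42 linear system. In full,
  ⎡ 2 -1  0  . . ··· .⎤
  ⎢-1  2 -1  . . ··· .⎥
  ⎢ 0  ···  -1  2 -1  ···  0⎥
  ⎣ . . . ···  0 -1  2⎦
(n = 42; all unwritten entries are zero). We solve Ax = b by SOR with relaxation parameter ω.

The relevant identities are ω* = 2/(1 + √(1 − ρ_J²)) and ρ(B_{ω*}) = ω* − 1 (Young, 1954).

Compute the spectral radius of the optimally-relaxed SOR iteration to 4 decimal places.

With n=42, ρ(Jacobi) = cos(π/43) = 0.9973.
1 − cos²(π/43) = sin²(π/43) ⇒ √(1−ρ_J²) = sin(π/43) = 0.07300.
ω* = 2 / (1 + 0.07300) = 2 / 1.07300 ≈ 1.8639.
At ω = 1.8639 every |λ(B_ω)| = ω−1, so ρ_SOR = 0.8639.

ρ_SOR = 0.8639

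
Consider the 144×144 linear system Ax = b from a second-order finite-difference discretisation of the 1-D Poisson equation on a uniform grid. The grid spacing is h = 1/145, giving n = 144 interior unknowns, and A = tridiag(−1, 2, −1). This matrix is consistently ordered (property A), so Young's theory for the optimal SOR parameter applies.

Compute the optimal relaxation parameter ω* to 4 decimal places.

B_J for the 144×144 system has eigenvalues cos(kπ/145); ρ_J = cos(π/145) = 0.9998.
√(1−ρ_J²) = |sin(π/145)| = 0.02166
ω* = 2 / (1 + 0.02166) = 2 / 1.02166 ≈ 1.9576.
ρ(B_{ω*}) = ω*−1 = 0.9576

ω* = 1.9576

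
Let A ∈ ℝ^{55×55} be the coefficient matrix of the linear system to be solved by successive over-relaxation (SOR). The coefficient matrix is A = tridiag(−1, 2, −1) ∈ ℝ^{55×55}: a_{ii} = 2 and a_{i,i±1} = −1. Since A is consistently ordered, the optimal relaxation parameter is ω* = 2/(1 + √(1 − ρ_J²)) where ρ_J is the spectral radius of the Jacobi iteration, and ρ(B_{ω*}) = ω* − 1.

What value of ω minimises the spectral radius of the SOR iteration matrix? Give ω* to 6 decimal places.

ω* = 1.893813

spectrum of D⁻¹(L+U) = {cos(kπ/56) : 1≤k≤55}; ρ_J = cos(π/56) = 0.998427.
√(1−ρ_J²) = |sin(π/56)| = 0.0560704
So ω* = 2/1.0560704 = 1.893813 (Young).
ρ(B_{ω*}) = ω*−1 = 0.893813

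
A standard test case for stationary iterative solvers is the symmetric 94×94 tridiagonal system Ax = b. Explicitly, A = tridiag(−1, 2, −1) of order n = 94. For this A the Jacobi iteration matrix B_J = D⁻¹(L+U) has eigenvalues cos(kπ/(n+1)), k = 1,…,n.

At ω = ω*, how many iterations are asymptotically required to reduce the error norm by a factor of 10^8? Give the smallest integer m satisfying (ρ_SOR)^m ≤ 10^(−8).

m = 279

B_J for the 94×94 system has eigenvalues cos(kπ/95); ρ_J = cos(π/95) = 0.9994533.
√(1−ρ_J²) = |sin(π/95)| = 0.0330634
ω* = 2/(1+0.0330634) = 1.9359896
At ω = 1.9359896 every |λ(B_ω)| = ω−1, so ρ_SOR = 0.9359896.
For 8 digits: m = 8·ln10 / (−ln 0.9359896) = 18.4207/0.0661509 = 278.465; round up → m = 279.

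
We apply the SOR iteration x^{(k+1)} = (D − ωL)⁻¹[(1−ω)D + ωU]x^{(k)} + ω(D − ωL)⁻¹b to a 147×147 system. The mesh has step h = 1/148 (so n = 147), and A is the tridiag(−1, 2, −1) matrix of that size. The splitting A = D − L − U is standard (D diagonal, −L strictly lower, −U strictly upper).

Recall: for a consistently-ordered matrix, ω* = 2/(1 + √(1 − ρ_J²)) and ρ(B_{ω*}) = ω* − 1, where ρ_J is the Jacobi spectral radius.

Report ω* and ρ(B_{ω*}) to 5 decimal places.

spectrum of D⁻¹(L+U) = {cos(kπ/148) : 1≤k≤147}; ρ_J = cos(π/148) = 0.99977.
√(1−ρ_J²) simplifies to sin(π/148) = 0.021225.
ω* = 2 / (1 + 0.021225) = 2 / 1.021225 ≈ 1.95843.
and ρ(B_{ω*}) = 1.95843 − 1 = 0.95843.

ω* = 1.95843, ρ_SOR = 0.95843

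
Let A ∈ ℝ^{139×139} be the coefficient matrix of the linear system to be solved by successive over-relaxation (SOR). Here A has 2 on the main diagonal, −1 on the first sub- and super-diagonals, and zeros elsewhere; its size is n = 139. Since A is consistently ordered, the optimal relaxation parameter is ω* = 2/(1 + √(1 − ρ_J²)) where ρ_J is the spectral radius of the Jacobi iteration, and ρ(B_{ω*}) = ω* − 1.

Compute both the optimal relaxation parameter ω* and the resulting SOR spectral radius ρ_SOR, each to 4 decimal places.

With n=139, ρ(Jacobi) = cos(π/140) = 0.9997.
√(1 − cos²(π/140)) = sin(π/140) ≈ 0.02244.
ω* = 2 / (1 + 0.02244) = 2 / 1.02244 ≈ 1.9561.
[ρ_SOR] ω* − 1 = 0.9561.

ω* = 1.9561, ρ_SOR = 0.9561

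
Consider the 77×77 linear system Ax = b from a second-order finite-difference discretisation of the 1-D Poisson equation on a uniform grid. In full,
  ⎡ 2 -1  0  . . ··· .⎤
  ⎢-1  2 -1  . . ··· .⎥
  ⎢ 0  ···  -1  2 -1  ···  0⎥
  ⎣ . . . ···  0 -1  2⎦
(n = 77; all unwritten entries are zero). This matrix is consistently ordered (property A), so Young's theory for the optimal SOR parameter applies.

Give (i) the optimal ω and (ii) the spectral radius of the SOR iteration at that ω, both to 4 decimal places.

ω* = 1.9226, ρ_SOR = 0.9226

spectrum of D⁻¹(L+U) = {cos(kπ/78) : 1≤k≤77}; ρ_J = cos(π/78) = 0.9992.
1 − cos²(π/78) = sin²(π/78) ⇒ √(1−ρ_J²) = sin(π/78) = 0.04027.
Then 2/(1+√(1−ρ_J²)) = 2/(1+0.04027); ω* = 2/1.04027 = 1.9226.
ρ(B_{ω*}) = ω*−1 = 0.9226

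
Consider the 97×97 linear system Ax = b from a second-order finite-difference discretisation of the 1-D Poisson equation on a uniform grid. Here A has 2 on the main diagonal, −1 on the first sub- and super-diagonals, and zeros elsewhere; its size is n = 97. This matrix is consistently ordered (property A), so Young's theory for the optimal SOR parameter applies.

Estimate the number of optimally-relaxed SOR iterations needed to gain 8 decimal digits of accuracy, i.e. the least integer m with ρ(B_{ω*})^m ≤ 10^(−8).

m = 288

spectrum of D⁻¹(L+U) = {cos(kπ/98) : 1≤k≤97}; ρ_J = cos(π/98) = 0.9994862.
√(1 − cos²(π/98)) = sin(π/98) ≈ 0.0320516.
ω* = 2/(1 + 0.0320516) = 2/1.0320516 = 1.9378876.
ρ_SOR = ω* − 1 = 1.9378876 − 1 = 0.9378876.
ρ_SOR^m ≤ 10^(−8) ⇔ m ≥ 8·ln10/(−ln 0.9378876) = 18.4207/0.0641252 = 287.261; m = ⌈287.261⌉ = 288.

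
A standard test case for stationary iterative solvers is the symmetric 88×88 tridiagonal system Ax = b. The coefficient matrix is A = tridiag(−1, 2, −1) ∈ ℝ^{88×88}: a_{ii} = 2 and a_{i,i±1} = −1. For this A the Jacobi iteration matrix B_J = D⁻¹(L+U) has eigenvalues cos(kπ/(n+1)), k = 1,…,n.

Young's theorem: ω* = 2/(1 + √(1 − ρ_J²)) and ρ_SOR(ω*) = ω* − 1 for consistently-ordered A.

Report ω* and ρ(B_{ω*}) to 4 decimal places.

[ρ_J] n=88: ρ(B_J) = cos(π/(n+1)) = cos(π/89) = 0.9994.
√(1 − cos²(π/89)) = sin(π/89) ≈ 0.03529.
ω* = 2/(1+0.03529) = 1.9318
Hence ρ(B_{ω*}) = 1.9318 − 1 = 0.9318.

ω* = 1.9318, ρ_SOR = 0.9318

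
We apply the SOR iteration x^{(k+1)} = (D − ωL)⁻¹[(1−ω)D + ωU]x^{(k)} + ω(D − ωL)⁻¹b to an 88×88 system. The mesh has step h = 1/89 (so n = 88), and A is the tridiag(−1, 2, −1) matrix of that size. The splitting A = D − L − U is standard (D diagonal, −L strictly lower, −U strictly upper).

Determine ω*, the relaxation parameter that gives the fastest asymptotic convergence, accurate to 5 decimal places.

[ρ_J] n=88: ρ(B_J) = cos(π/(n+1)) = cos(π/89) = 0.99938.
1 − cos²(π/89) = sin²(π/89) ⇒ √(1−ρ_J²) = sin(π/89) = 0.035291.
Young: ω* = 2/(1+√(1−ρ_J²)) = 2/(1+0.035291) = 2/1.035291 = 1.93182.
ρ(B_{ω*}) = ω*−1 = 0.93182

ω* = 1.93182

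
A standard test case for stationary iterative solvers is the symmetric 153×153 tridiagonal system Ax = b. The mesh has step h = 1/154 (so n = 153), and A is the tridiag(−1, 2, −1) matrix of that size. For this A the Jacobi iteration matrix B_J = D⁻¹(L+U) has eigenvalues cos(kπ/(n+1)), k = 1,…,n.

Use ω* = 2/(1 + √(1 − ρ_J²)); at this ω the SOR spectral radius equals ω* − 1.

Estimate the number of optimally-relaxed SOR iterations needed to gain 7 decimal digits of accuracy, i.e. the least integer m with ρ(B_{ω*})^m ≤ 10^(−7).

m = 396

[ρ_J] n=153: ρ(B_J) = cos(π/(n+1)) = cos(π/154) = 0.9997919.
root = sin(π/154) = 0.0203985  (since 1−cos² = sin²).
ω* = 2 / (1 + 0.0203985) = 2 / 1.0203985 ≈ 1.9600186.
ρ_SOR = ω* − 1 = 1.9600186 − 1 = 0.9600186.
(0.9600186)^m ≤ 10^{−7}  ⇒  m·ln(0.9600186) ≤ −7·ln10  ⇒  m ≥ 395.026  ⇒  m = 396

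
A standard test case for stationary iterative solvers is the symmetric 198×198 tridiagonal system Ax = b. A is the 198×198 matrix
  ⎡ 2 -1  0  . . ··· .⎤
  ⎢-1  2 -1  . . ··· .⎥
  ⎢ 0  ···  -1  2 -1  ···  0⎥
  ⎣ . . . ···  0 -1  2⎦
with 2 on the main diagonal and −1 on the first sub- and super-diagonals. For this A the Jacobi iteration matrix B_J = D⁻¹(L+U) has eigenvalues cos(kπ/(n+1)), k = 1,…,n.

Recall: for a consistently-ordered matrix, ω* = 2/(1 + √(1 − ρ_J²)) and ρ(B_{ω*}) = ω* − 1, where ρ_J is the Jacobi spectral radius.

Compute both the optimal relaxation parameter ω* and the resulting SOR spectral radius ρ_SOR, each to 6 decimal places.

ω* = 1.968918, ρ_SOR = 0.968918

[ρ_J] n=198: ρ(B_J) = cos(π/(n+1)) = cos(π/199) = 0.999875.
1 − cos²(π/199) = sin²(π/199) ⇒ √(1−ρ_J²) = sin(π/199) = 0.0157862.
ω* = 2/(1 + 0.0157862) = 2/1.0157862 = 1.968918.
Hence ρ(B_{ω*}) = 1.968918 − 1 = 0.968918.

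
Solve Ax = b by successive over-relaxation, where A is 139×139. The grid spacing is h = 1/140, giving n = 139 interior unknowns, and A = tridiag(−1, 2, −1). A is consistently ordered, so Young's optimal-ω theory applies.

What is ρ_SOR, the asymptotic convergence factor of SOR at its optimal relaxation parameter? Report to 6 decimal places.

ρ_SOR = 0.956109

½·tridiag(1,0,1) at n=139: λ_k = cos(kπ/140); max |λ| at k=1 ⇒ ρ_J = cos(π/140) ≈ 0.999748.
1 − cos²(π/140) = sin²(π/140) ⇒ √(1−ρ_J²) = sin(π/140) = 0.0224381.
ω* = 2 / (1 + 0.0224381) = 2 / 1.0224381 ≈ 1.956109.
[ρ_SOR] ω* − 1 = 0.956109.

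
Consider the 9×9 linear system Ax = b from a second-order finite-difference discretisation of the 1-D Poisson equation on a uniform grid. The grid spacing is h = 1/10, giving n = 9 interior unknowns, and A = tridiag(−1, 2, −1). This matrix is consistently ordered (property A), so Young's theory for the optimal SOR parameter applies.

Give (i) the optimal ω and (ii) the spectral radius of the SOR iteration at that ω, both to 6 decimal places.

ω* = 1.527864, ρ_SOR = 0.527864

spectrum of D⁻¹(L+U) = {cos(kπ/10) : 1≤k≤9}; ρ_J = cos(π/10) = 0.951057.
1 − cos²(π/10) = sin²(π/10) ⇒ √(1−ρ_J²) = sin(π/10) = 0.3090170.
ω* = 2/(1 + 0.3090170) = 2/1.3090170 = 1.527864.
ρ(B_{ω*}) = ω*−1 = 0.527864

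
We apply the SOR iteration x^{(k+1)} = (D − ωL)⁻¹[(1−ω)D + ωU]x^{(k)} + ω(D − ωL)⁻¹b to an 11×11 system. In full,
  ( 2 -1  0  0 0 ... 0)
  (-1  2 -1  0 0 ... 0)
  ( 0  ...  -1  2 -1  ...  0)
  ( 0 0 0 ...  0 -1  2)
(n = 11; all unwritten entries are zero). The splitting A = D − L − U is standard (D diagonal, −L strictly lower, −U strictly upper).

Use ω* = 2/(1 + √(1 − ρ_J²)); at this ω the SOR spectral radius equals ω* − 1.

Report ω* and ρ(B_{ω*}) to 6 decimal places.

ω* = 1.588791, ρ_SOR = 0.588791

ρ_J = max_k |cos(kπ/12)| = cos(π/12) = 0.965926
√(1−ρ_J²) = |sin(π/12)| = 0.2588190
[ω*] 2 ÷ (1 + 0.2588190) = 2 ÷ 1.2588190 = 1.588791.
[ρ_SOR] ω* − 1 = 0.588791.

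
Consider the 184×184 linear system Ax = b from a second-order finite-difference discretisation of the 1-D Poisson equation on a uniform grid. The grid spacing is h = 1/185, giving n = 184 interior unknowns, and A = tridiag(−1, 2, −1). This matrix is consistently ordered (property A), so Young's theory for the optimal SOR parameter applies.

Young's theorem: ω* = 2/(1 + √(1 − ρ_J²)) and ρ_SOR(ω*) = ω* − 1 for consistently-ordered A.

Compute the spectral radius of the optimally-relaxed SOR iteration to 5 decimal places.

ρ_SOR = 0.96661

n=184: λ(B_J) = 1 − λ(A)/2 = cos(kπ/185); k=1 gives ρ_J = 0.99986.
root = sin(π/185) = 0.016981  (since 1−cos² = sin²).
Then 2/(1+√(1−ρ_J²)) = 2/(1+0.016981); ω* = 2/1.016981 = 1.96661.
ρ_SOR = ω* − 1 ≈ 0.96661.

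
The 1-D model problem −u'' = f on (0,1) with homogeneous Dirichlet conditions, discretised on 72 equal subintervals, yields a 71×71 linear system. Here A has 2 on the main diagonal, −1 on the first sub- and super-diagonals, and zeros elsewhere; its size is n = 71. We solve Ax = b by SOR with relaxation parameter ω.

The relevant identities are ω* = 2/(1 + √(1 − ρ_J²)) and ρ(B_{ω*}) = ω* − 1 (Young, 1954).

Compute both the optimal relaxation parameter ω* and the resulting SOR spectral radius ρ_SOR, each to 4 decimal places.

ω* = 1.9164, ρ_SOR = 0.9164

n=71: λ(B_J) = 1 − λ(A)/2 = cos(kπ/72); k=1 gives ρ_J = 0.9990.
√(1 − cos²(π/72)) = sin(π/72) ≈ 0.04362.
Young: ω* = 2/(1+√(1−ρ_J²)) = 2/(1+0.04362) = 2/1.04362 = 1.9164.
ρ(B_{ω*}) = ω*−1 = 0.9164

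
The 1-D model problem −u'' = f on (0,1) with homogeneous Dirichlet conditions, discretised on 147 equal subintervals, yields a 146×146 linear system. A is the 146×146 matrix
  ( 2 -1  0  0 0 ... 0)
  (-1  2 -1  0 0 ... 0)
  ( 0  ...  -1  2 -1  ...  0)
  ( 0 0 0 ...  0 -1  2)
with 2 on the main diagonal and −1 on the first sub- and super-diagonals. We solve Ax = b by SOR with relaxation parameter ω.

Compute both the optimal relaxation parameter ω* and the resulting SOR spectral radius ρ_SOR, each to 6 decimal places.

ω* = 1.958155, ρ_SOR = 0.958155

n=146: λ(B_J) = 1 − λ(A)/2 = cos(kπ/147); k=1 gives ρ_J = 0.999772.
1 − cos²(π/147) = sin²(π/147) ⇒ √(1−ρ_J²) = sin(π/147) = 0.0213698.
So ω* = 2/1.0213698 = 1.958155 (Young).
ρ_SOR = ω* − 1 ≈ 0.958155.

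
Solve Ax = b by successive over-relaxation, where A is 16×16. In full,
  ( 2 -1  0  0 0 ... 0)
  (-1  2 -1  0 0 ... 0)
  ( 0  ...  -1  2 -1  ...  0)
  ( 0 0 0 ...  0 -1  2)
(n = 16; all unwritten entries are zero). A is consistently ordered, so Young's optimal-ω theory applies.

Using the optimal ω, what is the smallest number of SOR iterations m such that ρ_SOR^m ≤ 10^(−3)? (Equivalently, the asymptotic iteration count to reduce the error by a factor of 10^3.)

m = 19

[ρ_J] n=16: ρ(B_J) = cos(π/(n+1)) = cos(π/17) = 0.9829731.
root = sin(π/17) = 0.1837495  (since 1−cos² = sin²).
Young: ω* = 2/(1+√(1−ρ_J²)) = 2/(1+0.1837495) = 2/1.1837495 = 1.6895466.
ρ_SOR = ω* − 1 ≈ 0.6895466.
m ≥ 3·ln10 / (−ln 0.6895466) = 18.583; smallest integer m = 19.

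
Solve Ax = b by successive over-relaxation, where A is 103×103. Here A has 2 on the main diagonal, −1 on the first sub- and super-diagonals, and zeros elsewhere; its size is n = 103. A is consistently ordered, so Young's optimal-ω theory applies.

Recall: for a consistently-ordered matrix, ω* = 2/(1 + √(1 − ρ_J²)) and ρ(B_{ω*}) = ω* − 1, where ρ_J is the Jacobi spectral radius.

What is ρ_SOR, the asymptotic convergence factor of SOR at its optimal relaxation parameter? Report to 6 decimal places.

[ρ_J] n=103: ρ(B_J) = cos(π/(n+1)) = cos(π/104) = 0.999544.
√(1−ρ_J²) = |sin(π/104)| = 0.0302030
ω* = 2/(1 + 0.0302030) = 2/1.0302030 = 1.941365.
Hence ρ(B_{ω*}) = 1.941365 − 1 = 0.941365.

ρ_SOR = 0.941365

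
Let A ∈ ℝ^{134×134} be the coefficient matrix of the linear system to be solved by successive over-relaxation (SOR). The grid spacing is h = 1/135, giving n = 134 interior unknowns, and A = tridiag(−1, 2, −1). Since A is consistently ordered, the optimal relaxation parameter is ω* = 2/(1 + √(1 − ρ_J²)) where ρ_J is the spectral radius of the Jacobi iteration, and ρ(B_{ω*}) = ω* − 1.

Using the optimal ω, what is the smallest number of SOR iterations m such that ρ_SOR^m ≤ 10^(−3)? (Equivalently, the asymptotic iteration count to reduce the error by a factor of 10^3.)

m = 149

spectrum of D⁻¹(L+U) = {cos(kπ/135) : 1≤k≤134}; ρ_J = cos(π/135) = 0.9997292.
√(1−ρ_J²) = |sin(π/135)| = 0.0232690
Then 2/(1+√(1−ρ_J²)) = 2/(1+0.0232690); ω* = 2/1.0232690 = 1.9545203.
Hence ρ(B_{ω*}) = 1.9545203 − 1 = 0.9545203.
Need (0.9545203)^m ≤ 10^(−3): m ≥ 3·ln10/|ln 0.9545203| = 6.90776/0.0465464 = 148.406 ⇒ m = 149.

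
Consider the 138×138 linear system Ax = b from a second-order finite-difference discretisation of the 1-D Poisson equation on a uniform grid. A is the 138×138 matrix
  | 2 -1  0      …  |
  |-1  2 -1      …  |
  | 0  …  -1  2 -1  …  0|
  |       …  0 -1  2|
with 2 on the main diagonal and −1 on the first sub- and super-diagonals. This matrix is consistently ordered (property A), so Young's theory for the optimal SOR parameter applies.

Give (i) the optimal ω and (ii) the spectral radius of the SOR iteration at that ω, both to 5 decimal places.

spectrum of D⁻¹(L+U) = {cos(kπ/139) : 1≤k≤138}; ρ_J = cos(π/139) = 0.99974.
1 − cos²(π/139) = sin²(π/139) ⇒ √(1−ρ_J²) = sin(π/139) = 0.022599.
ω* = 2 / (1 + 0.022599) = 2 / 1.022599 ≈ 1.95580.
ρ(B_{ω*}) = ω*−1 = 0.95580

ω* = 1.95580, ρ_SOR = 0.95580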